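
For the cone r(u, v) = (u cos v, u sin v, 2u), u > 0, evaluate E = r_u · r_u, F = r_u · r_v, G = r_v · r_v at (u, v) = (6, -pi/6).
E = 5;  F = 0;  G = 36

Partials: r_u = (cos(v), sin(v), 2), r_v = (-u*sin(v), u*cos(v), 0). As functions of (u, v):
  E = r_u · r_u = 5,
  F = r_u · r_v = 0,
  G = r_v · r_v = u^2.
Evaluating at (u, v) = (6, -pi/6): E = 5, F = 0, G = 36.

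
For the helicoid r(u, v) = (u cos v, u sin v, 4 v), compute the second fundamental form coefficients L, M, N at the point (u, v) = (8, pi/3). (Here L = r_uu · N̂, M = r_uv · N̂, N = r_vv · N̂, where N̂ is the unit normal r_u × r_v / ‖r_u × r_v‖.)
L = 0;  M = -sqrt(5)/5;  N = 0

Compute the unit normal N̂(u, v) = (4*sin(v)/sqrt(u^2 + 16), -4*cos(v)/sqrt(u^2 + 16), u/sqrt(u^2 + 16)), and the second partials r_uu, r_uv, r_vv. Take dot products:
  L(u, v) = r_uu · N̂ = 0,
  M(u, v) = r_uv · N̂ = -4/sqrt(u^2 + 16),
  N(u, v) = r_vv · N̂ = 0.
Evaluating at (u, v) = (8, pi/3):
  L = 0, M = -sqrt(5)/5, N = 0.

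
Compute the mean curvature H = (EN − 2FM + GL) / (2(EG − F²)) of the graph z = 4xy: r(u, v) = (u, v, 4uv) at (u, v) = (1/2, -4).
H = 128*sqrt(29)/22707

With E = 16*v^2 + 1, F = 16*u*v, G = 16*u^2 + 1, L = 0, M = 4/sqrt(16*u^2 + 16*v^2 + 1), N = 0, assemble
  H = (EN − 2FM + GL) / (2(EG − F²)) = -64*u*v/(16*u^2 + 16*v^2 + 1)^(3/2).
At (u, v) = (1/2, -4): H = 128*sqrt(29)/22707.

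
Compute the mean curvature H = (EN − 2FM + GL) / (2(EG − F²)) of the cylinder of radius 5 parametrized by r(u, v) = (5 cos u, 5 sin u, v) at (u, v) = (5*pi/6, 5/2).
H = -1/10

With E = 25, F = 0, G = 1, L = -5, M = 0, N = 0, assemble
  H = (EN − 2FM + GL) / (2(EG − F²)) = -1/10.
At (u, v) = (5*pi/6, 5/2): H = -1/10.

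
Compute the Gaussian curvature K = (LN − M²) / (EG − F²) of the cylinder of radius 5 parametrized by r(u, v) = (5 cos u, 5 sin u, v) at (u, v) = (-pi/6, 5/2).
K = 0

Coefficients of the first fundamental form: E = 25, F = 0, G = 1.
Coefficients of the second fundamental form: L = -5, M = 0, N = 0.
Assemble K = (LN − M²)/(EG − F²) = 0. At (u, v) = (-pi/6, 5/2): K = 0.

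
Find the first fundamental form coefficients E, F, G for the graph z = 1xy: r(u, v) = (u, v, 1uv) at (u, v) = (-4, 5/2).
E = 29/4;  F = -10;  G = 17

Partials: r_u = (1, 0, v), r_v = (0, 1, u). As functions of (u, v):
  E = r_u · r_u = v^2 + 1,
  F = r_u · r_v = u*v,
  G = r_v · r_v = u^2 + 1.
Evaluating at (u, v) = (-4, 5/2): E = 29/4, F = -10, G = 17.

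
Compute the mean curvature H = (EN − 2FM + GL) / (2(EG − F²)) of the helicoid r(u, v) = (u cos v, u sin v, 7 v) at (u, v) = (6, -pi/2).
H = 0

With E = 1, F = 0, G = u^2 + 49, L = 0, M = -7/sqrt(u^2 + 49), N = 0, assemble
  H = (EN − 2FM + GL) / (2(EG − F²)) = 0.
At (u, v) = (6, -pi/2): H = 0.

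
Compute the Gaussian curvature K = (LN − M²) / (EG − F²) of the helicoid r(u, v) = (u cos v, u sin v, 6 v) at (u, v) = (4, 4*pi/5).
K = -9/676

Coefficients of the first fundamental form: E = 1, F = 0, G = u^2 + 36.
Coefficients of the second fundamental form: L = 0, M = -6/sqrt(u^2 + 36), N = 0.
Assemble K = (LN − M²)/(EG − F²) = -36/(u^2 + 36)^2. At (u, v) = (4, 4*pi/5): K = -9/676.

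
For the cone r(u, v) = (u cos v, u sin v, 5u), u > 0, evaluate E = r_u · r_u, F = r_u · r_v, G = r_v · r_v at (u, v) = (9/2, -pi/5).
E = 26;  F = 0;  G = 81/4

Partials: r_u = (cos(v), sin(v), 5), r_v = (-u*sin(v), u*cos(v), 0). As functions of (u, v):
  E = r_u · r_u = 26,
  F = r_u · r_v = 0,
  G = r_v · r_v = u^2.
Evaluating at (u, v) = (9/2, -pi/5): E = 26, F = 0, G = 81/4.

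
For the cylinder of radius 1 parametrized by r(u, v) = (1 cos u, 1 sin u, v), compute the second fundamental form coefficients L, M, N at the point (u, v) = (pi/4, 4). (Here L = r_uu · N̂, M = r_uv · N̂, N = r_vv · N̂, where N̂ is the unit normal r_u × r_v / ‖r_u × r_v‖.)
L = -1;  M = 0;  N = 0

Compute the unit normal N̂(u, v) = (cos(u), sin(u), 0), and the second partials r_uu, r_uv, r_vv. Take dot products:
  L(u, v) = r_uu · N̂ = -1,
  M(u, v) = r_uv · N̂ = 0,
  N(u, v) = r_vv · N̂ = 0.
Evaluating at (u, v) = (pi/4, 4):
  L = -1, M = 0, N = 0.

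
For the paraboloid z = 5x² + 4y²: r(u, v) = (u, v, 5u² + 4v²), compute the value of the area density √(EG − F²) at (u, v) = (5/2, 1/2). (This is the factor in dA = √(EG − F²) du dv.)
√(EG − F²)|_{(5/2, 1/2)} = sqrt(642)

E = 100*u^2 + 1, F = 80*u*v, G = 64*v^2 + 1, so EG − F² = 100*u^2 + 64*v^2 + 1. Taking the positive square root: √(EG − F²) = sqrt(100*u^2 + 64*v^2 + 1). At (u, v) = (5/2, 1/2): sqrt(642).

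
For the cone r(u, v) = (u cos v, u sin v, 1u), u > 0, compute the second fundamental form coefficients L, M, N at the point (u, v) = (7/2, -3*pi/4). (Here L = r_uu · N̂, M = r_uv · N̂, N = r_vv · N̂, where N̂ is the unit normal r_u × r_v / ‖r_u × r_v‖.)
L = 0;  M = 0;  N = 7*sqrt(2)/4

Compute the unit normal N̂(u, v) = (-sqrt(2)*u*cos(v)/(2*Abs(u)), -sqrt(2)*u*sin(v)/(2*Abs(u)), sqrt(2)*u/(2*Abs(u))), and the second partials r_uu, r_uv, r_vv. Take dot products:
  L(u, v) = r_uu · N̂ = 0,
  M(u, v) = r_uv · N̂ = 0,
  N(u, v) = r_vv · N̂ = sqrt(2)*u^2/(2*Abs(u)).
Evaluating at (u, v) = (7/2, -3*pi/4):
  L = 0, M = 0, N = 7*sqrt(2)/4.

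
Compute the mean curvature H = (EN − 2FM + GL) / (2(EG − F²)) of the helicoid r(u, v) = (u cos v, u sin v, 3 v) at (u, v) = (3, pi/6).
H = 0

With E = 1, F = 0, G = u^2 + 9, L = 0, M = -3/sqrt(u^2 + 9), N = 0, assemble
  H = (EN − 2FM + GL) / (2(EG − F²)) = 0.
At (u, v) = (3, pi/6): H = 0.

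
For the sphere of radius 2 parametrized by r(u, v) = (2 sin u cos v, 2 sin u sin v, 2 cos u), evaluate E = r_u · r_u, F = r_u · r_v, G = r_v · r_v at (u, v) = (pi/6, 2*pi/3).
E = 4;  F = 0;  G = 1

Partials: r_u = (2*cos(u)*cos(v), 2*sin(v)*cos(u), -2*sin(u)), r_v = (-2*sin(u)*sin(v), 2*sin(u)*cos(v), 0). As functions of (u, v):
  E = r_u · r_u = 4,
  F = r_u · r_v = 0,
  G = r_v · r_v = 4*sin(u)^2.
Evaluating at (u, v) = (pi/6, 2*pi/3): E = 4, F = 0, G = 1.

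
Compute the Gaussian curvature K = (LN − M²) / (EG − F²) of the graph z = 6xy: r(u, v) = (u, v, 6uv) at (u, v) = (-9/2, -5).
K = -9/664225

Coefficients of the first fundamental form: E = 36*v^2 + 1, F = 36*u*v, G = 36*u^2 + 1.
Coefficients of the second fundamental form: L = 0, M = 6/sqrt(36*u^2 + 36*v^2 + 1), N = 0.
Assemble K = (LN − M²)/(EG − F²) = -36/(1296*u^4 + 2592*u^2*v^2 + 72*u^2 + 1296*v^4 + 72*v^2 + 1). At (u, v) = (-9/2, -5): K = -9/664225.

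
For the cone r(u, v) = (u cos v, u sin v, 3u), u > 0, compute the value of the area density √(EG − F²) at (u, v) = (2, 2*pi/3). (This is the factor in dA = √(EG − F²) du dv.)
√(EG − F²)|_{(2, 2*pi/3)} = 2*sqrt(10)

E = 10, F = 0, G = u^2, so EG − F² = 10*u^2. Taking the positive square root: √(EG − F²) = sqrt(10)*Abs(u). At (u, v) = (2, 2*pi/3): 2*sqrt(10).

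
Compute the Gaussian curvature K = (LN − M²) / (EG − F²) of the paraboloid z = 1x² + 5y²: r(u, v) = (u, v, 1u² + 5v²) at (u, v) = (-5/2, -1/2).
K = 20/2601

Coefficients of the first fundamental form: E = 4*u^2 + 1, F = 20*u*v, G = 100*v^2 + 1.
Coefficients of the second fundamental form: L = 2/sqrt(4*u^2 + 100*v^2 + 1), M = 0, N = 10/sqrt(4*u^2 + 100*v^2 + 1).
Assemble K = (LN − M²)/(EG − F²) = 20/(16*u^4 + 800*u^2*v^2 + 8*u^2 + 10000*v^4 + 200*v^2 + 1). At (u, v) = (-5/2, -1/2): K = 20/2601.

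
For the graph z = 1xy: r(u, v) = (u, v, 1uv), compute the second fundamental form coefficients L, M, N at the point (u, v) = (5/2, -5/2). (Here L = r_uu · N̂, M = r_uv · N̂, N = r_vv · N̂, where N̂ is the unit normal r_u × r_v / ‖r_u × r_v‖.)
L = 0;  M = sqrt(6)/9;  N = 0

Compute the unit normal N̂(u, v) = (-v/sqrt(u^2 + v^2 + 1), -u/sqrt(u^2 + v^2 + 1), 1/sqrt(u^2 + v^2 + 1)), and the second partials r_uu, r_uv, r_vv. Take dot products:
  L(u, v) = r_uu · N̂ = 0,
  M(u, v) = r_uv · N̂ = 1/sqrt(u^2 + v^2 + 1),
  N(u, v) = r_vv · N̂ = 0.
Evaluating at (u, v) = (5/2, -5/2):
  L = 0, M = sqrt(6)/9, N = 0.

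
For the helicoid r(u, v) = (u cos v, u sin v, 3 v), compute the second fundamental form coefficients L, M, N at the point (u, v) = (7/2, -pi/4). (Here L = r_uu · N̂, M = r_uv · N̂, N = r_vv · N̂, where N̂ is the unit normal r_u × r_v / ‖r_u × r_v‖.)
L = 0;  M = -6*sqrt(85)/85;  N = 0

Compute the unit normal N̂(u, v) = (3*sin(v)/sqrt(u^2 + 9), -3*cos(v)/sqrt(u^2 + 9), u/sqrt(u^2 + 9)), and the second partials r_uu, r_uv, r_vv. Take dot products:
  L(u, v) = r_uu · N̂ = 0,
  M(u, v) = r_uv · N̂ = -3/sqrt(u^2 + 9),
  N(u, v) = r_vv · N̂ = 0.
Evaluating at (u, v) = (7/2, -pi/4):
  L = 0, M = -6*sqrt(85)/85, N = 0.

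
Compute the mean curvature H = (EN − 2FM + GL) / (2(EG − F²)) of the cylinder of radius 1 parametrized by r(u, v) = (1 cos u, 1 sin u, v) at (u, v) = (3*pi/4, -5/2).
H = -1/2

With E = 1, F = 0, G = 1, L = -1, M = 0, N = 0, assemble
  H = (EN − 2FM + GL) / (2(EG − F²)) = -1/2.
At (u, v) = (3*pi/4, -5/2): H = -1/2.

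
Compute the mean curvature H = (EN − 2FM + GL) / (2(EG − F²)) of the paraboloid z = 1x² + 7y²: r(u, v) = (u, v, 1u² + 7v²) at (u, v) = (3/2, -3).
H = 1835*sqrt(1774)/3147076

With E = 4*u^2 + 1, F = 28*u*v, G = 196*v^2 + 1, L = 2/sqrt(4*u^2 + 196*v^2 + 1), M = 0, N = 14/sqrt(4*u^2 + 196*v^2 + 1), assemble
  H = (EN − 2FM + GL) / (2(EG − F²)) = 4*(7*u^2 + 49*v^2 + 2)/(4*u^2 + 196*v^2 + 1)^(3/2).
At (u, v) = (3/2, -3): H = 1835*sqrt(1774)/3147076.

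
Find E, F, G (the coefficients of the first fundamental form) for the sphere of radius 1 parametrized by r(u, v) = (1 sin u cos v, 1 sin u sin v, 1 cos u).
E = 1;  F = 0;  G = sin(u)^2

Compute partials: r_u = (cos(u)*cos(v), sin(v)*cos(u), -sin(u)), r_v = (-sin(u)*sin(v), sin(u)*cos(v), 0). Then
  E = r_u · r_u = 1,
  F = r_u · r_v = 0,
  G = r_v · r_v = sin(u)^2.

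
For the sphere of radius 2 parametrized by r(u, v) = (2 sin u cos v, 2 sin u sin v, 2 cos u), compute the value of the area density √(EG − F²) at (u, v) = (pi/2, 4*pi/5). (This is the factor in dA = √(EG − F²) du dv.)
√(EG − F²)|_{(pi/2, 4*pi/5)} = 4

E = 4, F = 0, G = 4*sin(u)^2, so EG − F² = 16*sin(u)^2. Taking the positive square root: √(EG − F²) = 4*Abs(sin(u)). At (u, v) = (pi/2, 4*pi/5): 4.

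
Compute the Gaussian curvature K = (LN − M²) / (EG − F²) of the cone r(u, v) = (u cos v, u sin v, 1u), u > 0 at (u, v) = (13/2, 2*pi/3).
K = 0

Coefficients of the first fundamental form: E = 2, F = 0, G = u^2.
Coefficients of the second fundamental form: L = 0, M = 0, N = sqrt(2)*u^2/(2*Abs(u)).
Assemble K = (LN − M²)/(EG − F²) = 0. At (u, v) = (13/2, 2*pi/3): K = 0.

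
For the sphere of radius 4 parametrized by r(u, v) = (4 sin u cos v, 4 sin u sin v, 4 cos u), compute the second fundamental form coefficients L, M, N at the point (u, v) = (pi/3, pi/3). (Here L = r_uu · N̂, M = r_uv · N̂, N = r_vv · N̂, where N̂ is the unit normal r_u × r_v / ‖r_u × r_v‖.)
L = -4;  M = 0;  N = -3

Compute the unit normal N̂(u, v) = (sin(u)^2*cos(v)/Abs(sin(u)), sin(u)^2*sin(v)/Abs(sin(u)), sin(2*u)/(2*Abs(sin(u)))), and the second partials r_uu, r_uv, r_vv. Take dot products:
  L(u, v) = r_uu · N̂ = -4*sin(u)/Abs(sin(u)),
  M(u, v) = r_uv · N̂ = 0,
  N(u, v) = r_vv · N̂ = -4*sin(u)^3/Abs(sin(u)).
Evaluating at (u, v) = (pi/3, pi/3):
  L = -4, M = 0, N = -3.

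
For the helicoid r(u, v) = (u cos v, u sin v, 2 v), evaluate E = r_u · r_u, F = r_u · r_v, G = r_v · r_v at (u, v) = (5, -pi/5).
E = 1;  F = 0;  G = 29

Partials: r_u = (cos(v), sin(v), 0), r_v = (-u*sin(v), u*cos(v), 2). As functions of (u, v):
  E = r_u · r_u = 1,
  F = r_u · r_v = 0,
  G = r_v · r_v = u^2 + 4.
Evaluating at (u, v) = (5, -pi/5): E = 1, F = 0, G = 29.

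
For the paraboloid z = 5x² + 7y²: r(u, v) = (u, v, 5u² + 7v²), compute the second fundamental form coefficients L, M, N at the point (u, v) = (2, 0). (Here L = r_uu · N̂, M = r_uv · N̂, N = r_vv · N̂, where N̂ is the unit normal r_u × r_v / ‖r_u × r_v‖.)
L = 10*sqrt(401)/401;  M = 0;  N = 14*sqrt(401)/401

Compute the unit normal N̂(u, v) = (-10*u/sqrt(100*u^2 + 196*v^2 + 1), -14*v/sqrt(100*u^2 + 196*v^2 + 1), 1/sqrt(100*u^2 + 196*v^2 + 1)), and the second partials r_uu, r_uv, r_vv. Take dot products:
  L(u, v) = r_uu · N̂ = 10/sqrt(100*u^2 + 196*v^2 + 1),
  M(u, v) = r_uv · N̂ = 0,
  N(u, v) = r_vv · N̂ = 14/sqrt(100*u^2 + 196*v^2 + 1).
Evaluating at (u, v) = (2, 0):
  L = 10*sqrt(401)/401, M = 0, N = 14*sqrt(401)/401.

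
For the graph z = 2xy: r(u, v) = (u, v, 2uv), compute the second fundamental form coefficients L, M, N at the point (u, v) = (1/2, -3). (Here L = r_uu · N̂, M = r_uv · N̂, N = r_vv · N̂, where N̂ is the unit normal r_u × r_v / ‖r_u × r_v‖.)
L = 0;  M = sqrt(38)/19;  N = 0

Compute the unit normal N̂(u, v) = (-2*v/sqrt(4*u^2 + 4*v^2 + 1), -2*u/sqrt(4*u^2 + 4*v^2 + 1), 1/sqrt(4*u^2 + 4*v^2 + 1)), and the second partials r_uu, r_uv, r_vv. Take dot products:
  L(u, v) = r_uu · N̂ = 0,
  M(u, v) = r_uv · N̂ = 2/sqrt(4*u^2 + 4*v^2 + 1),
  N(u, v) = r_vv · N̂ = 0.
Evaluating at (u, v) = (1/2, -3):
  L = 0, M = sqrt(38)/19, N = 0.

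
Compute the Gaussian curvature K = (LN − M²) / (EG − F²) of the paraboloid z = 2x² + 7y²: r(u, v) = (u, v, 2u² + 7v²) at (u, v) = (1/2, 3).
K = 56/3129361

Coefficients of the first fundamental form: E = 16*u^2 + 1, F = 56*u*v, G = 196*v^2 + 1.
Coefficients of the second fundamental form: L = 4/sqrt(16*u^2 + 196*v^2 + 1), M = 0, N = 14/sqrt(16*u^2 + 196*v^2 + 1).
Assemble K = (LN − M²)/(EG − F²) = 56/(256*u^4 + 6272*u^2*v^2 + 32*u^2 + 38416*v^4 + 392*v^2 + 1). At (u, v) = (1/2, 3): K = 56/3129361.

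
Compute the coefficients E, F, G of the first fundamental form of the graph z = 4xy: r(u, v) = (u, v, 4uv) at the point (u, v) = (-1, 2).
E = 65;  F = -32;  G = 17

Partials: r_u = (1, 0, 4*v), r_v = (0, 1, 4*u). As functions of (u, v):
  E = r_u · r_u = 16*v^2 + 1,
  F = r_u · r_v = 16*u*v,
  G = r_v · r_v = 16*u^2 + 1.
Evaluating at (u, v) = (-1, 2): E = 65, F = -32, G = 17.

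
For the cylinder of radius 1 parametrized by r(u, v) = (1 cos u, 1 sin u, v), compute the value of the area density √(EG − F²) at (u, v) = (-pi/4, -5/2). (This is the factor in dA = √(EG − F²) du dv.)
√(EG − F²)|_{(-pi/4, -5/2)} = 1

E = 1, F = 0, G = 1, so EG − F² = 1. Taking the positive square root: √(EG − F²) = 1. At (u, v) = (-pi/4, -5/2): 1.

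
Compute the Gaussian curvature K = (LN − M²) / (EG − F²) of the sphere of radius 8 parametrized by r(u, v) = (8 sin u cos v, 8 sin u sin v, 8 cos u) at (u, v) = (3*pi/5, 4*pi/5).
K = 1/64

Coefficients of the first fundamental form: E = 64, F = 0, G = 64*sin(u)^2.
Coefficients of the second fundamental form: L = -8*sin(u)/Abs(sin(u)), M = 0, N = -8*sin(u)^3/Abs(sin(u)).
Assemble K = (LN − M²)/(EG − F²) = 1/64. At (u, v) = (3*pi/5, 4*pi/5): K = 1/64.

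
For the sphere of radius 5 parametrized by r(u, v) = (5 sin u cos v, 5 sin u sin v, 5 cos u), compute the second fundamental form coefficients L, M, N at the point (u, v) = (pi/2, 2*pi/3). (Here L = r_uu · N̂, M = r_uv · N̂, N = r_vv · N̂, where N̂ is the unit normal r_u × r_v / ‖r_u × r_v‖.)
L = -5;  M = 0;  N = -5

Compute the unit normal N̂(u, v) = (sin(u)^2*cos(v)/Abs(sin(u)), sin(u)^2*sin(v)/Abs(sin(u)), sin(2*u)/(2*Abs(sin(u)))), and the second partials r_uu, r_uv, r_vv. Take dot products:
  L(u, v) = r_uu · N̂ = -5*sin(u)/Abs(sin(u)),
  M(u, v) = r_uv · N̂ = 0,
  N(u, v) = r_vv · N̂ = -5*sin(u)^3/Abs(sin(u)).
Evaluating at (u, v) = (pi/2, 2*pi/3):
  L = -5, M = 0, N = -5.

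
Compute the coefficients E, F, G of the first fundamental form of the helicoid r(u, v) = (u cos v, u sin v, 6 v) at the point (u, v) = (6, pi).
E = 1;  F = 0;  G = 72

Partials: r_u = (cos(v), sin(v), 0), r_v = (-u*sin(v), u*cos(v), 6). As functions of (u, v):
  E = r_u · r_u = 1,
  F = r_u · r_v = 0,
  G = r_v · r_v = u^2 + 36.
Evaluating at (u, v) = (6, pi): E = 1, F = 0, G = 72.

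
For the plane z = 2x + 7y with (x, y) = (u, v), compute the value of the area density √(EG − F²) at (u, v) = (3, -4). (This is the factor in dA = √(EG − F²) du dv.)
√(EG − F²)|_{(3, -4)} = 3*sqrt(6)

E = 5, F = 14, G = 50, so EG − F² = 54. Taking the positive square root: √(EG − F²) = 3*sqrt(6). At (u, v) = (3, -4): 3*sqrt(6).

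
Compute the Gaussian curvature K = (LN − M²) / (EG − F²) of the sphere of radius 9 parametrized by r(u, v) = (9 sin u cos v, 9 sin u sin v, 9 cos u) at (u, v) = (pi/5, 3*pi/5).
K = 1/81

Coefficients of the first fundamental form: E = 81, F = 0, G = 81*sin(u)^2.
Coefficients of the second fundamental form: L = -9*sin(u)/Abs(sin(u)), M = 0, N = -9*sin(u)^3/Abs(sin(u)).
Assemble K = (LN − M²)/(EG − F²) = 1/81. At (u, v) = (pi/5, 3*pi/5): K = 1/81.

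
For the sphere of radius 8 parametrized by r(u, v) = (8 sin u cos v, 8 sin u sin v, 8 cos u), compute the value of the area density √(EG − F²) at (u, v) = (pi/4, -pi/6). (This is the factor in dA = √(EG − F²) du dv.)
√(EG − F²)|_{(pi/4, -pi/6)} = 32*sqrt(2)

E = 64, F = 0, G = 64*sin(u)^2, so EG − F² = 4096*sin(u)^2. Taking the positive square root: √(EG − F²) = 64*Abs(sin(u)). At (u, v) = (pi/4, -pi/6): 32*sqrt(2).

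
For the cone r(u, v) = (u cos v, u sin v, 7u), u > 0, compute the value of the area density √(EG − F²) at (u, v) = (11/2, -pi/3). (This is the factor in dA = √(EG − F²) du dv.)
√(EG − F²)|_{(11/2, -pi/3)} = 55*sqrt(2)/2

E = 50, F = 0, G = u^2, so EG − F² = 50*u^2. Taking the positive square root: √(EG − F²) = 5*sqrt(2)*Abs(u). At (u, v) = (11/2, -pi/3): 55*sqrt(2)/2.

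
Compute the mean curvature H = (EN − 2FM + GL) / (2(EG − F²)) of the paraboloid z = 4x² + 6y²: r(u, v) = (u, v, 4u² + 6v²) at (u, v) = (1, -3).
H = 5578*sqrt(1361)/1852321

With E = 64*u^2 + 1, F = 96*u*v, G = 144*v^2 + 1, L = 8/sqrt(64*u^2 + 144*v^2 + 1), M = 0, N = 12/sqrt(64*u^2 + 144*v^2 + 1), assemble
  H = (EN − 2FM + GL) / (2(EG − F²)) = 2*(192*u^2 + 288*v^2 + 5)/(64*u^2 + 144*v^2 + 1)^(3/2).
At (u, v) = (1, -3): H = 5578*sqrt(1361)/1852321.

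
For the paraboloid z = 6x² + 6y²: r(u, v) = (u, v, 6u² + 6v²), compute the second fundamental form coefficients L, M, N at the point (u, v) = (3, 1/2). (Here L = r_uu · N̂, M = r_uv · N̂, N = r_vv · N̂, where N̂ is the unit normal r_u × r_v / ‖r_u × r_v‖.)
L = 12*sqrt(1333)/1333;  M = 0;  N = 12*sqrt(1333)/1333

Compute the unit normal N̂(u, v) = (-12*u/sqrt(144*u^2 + 144*v^2 + 1), -12*v/sqrt(144*u^2 + 144*v^2 + 1), 1/sqrt(144*u^2 + 144*v^2 + 1)), and the second partials r_uu, r_uv, r_vv. Take dot products:
  L(u, v) = r_uu · N̂ = 12/sqrt(144*u^2 + 144*v^2 + 1),
  M(u, v) = r_uv · N̂ = 0,
  N(u, v) = r_vv · N̂ = 12/sqrt(144*u^2 + 144*v^2 + 1).
Evaluating at (u, v) = (3, 1/2):
  L = 12*sqrt(1333)/1333, M = 0, N = 12*sqrt(1333)/1333.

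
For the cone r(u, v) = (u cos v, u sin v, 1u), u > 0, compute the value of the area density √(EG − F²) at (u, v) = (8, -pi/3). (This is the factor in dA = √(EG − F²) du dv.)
√(EG − F²)|_{(8, -pi/3)} = 8*sqrt(2)

E = 2, F = 0, G = u^2, so EG − F² = 2*u^2. Taking the positive square root: √(EG − F²) = sqrt(2)*Abs(u). At (u, v) = (8, -pi/3): 8*sqrt(2).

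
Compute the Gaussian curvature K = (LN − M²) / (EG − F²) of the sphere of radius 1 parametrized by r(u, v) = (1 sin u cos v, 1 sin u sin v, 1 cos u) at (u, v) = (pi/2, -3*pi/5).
K = 1

Coefficients of the first fundamental form: E = 1, F = 0, G = sin(u)^2.
Coefficients of the second fundamental form: L = -sin(u)/Abs(sin(u)), M = 0, N = -sin(u)^3/Abs(sin(u)).
Assemble K = (LN − M²)/(EG − F²) = 1. At (u, v) = (pi/2, -3*pi/5): K = 1.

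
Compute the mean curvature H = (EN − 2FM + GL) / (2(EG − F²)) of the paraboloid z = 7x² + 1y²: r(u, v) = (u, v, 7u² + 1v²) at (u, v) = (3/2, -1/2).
H = 456*sqrt(443)/196249

With E = 196*u^2 + 1, F = 28*u*v, G = 4*v^2 + 1, L = 14/sqrt(196*u^2 + 4*v^2 + 1), M = 0, N = 2/sqrt(196*u^2 + 4*v^2 + 1), assemble
  H = (EN − 2FM + GL) / (2(EG − F²)) = 4*(49*u^2 + 7*v^2 + 2)/(196*u^2 + 4*v^2 + 1)^(3/2).
At (u, v) = (3/2, -1/2): H = 456*sqrt(443)/196249.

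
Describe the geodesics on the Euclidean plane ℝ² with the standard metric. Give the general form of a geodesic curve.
Geodesics on the plane are straight lines (in the standard parametrization, α(t) = p + t · v with p, v ∈ ℝ²).

The geodesic equation on the plane reduces to α̈ = 0 (Christoffel symbols vanish in Cartesian coordinates), so α(t) = p + t · v. Geodesics are exactly straight lines.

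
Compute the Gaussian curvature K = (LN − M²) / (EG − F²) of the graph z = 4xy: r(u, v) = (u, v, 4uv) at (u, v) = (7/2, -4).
K = -16/205209

Coefficients of the first fundamental form: E = 16*v^2 + 1, F = 16*u*v, G = 16*u^2 + 1.
Coefficients of the second fundamental form: L = 0, M = 4/sqrt(16*u^2 + 16*v^2 + 1), N = 0.
Assemble K = (LN − M²)/(EG − F²) = -16/(256*u^4 + 512*u^2*v^2 + 32*u^2 + 256*v^4 + 32*v^2 + 1). At (u, v) = (7/2, -4): K = -16/205209.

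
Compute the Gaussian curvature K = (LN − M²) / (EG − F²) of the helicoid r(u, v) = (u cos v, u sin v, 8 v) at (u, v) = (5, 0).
K = -64/7921

Coefficients of the first fundamental form: E = 1, F = 0, G = u^2 + 64.
Coefficients of the second fundamental form: L = 0, M = -8/sqrt(u^2 + 64), N = 0.
Assemble K = (LN − M²)/(EG − F²) = -64/(u^2 + 64)^2. At (u, v) = (5, 0): K = -64/7921.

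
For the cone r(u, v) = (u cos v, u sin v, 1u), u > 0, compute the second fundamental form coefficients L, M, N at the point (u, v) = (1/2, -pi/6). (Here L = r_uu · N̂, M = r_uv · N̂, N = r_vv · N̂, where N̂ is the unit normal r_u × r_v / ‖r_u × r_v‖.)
L = 0;  M = 0;  N = sqrt(2)/4

Compute the unit normal N̂(u, v) = (-sqrt(2)*u*cos(v)/(2*Abs(u)), -sqrt(2)*u*sin(v)/(2*Abs(u)), sqrt(2)*u/(2*Abs(u))), and the second partials r_uu, r_uv, r_vv. Take dot products:
  L(u, v) = r_uu · N̂ = 0,
  M(u, v) = r_uv · N̂ = 0,
  N(u, v) = r_vv · N̂ = sqrt(2)*u^2/(2*Abs(u)).
Evaluating at (u, v) = (1/2, -pi/6):
  L = 0, M = 0, N = sqrt(2)/4.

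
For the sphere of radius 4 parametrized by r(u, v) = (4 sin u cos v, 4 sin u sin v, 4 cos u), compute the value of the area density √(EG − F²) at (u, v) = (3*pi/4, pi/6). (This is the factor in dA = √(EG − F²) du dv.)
√(EG − F²)|_{(3*pi/4, pi/6)} = 8*sqrt(2)

E = 16, F = 0, G = 16*sin(u)^2, so EG − F² = 256*sin(u)^2. Taking the positive square root: √(EG − F²) = 16*Abs(sin(u)). At (u, v) = (3*pi/4, pi/6): 8*sqrt(2).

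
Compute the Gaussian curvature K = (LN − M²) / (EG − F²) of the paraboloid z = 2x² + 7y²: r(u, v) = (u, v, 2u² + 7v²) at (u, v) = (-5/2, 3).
K = 56/3478225

Coefficients of the first fundamental form: E = 16*u^2 + 1, F = 56*u*v, G = 196*v^2 + 1.
Coefficients of the second fundamental form: L = 4/sqrt(16*u^2 + 196*v^2 + 1), M = 0, N = 14/sqrt(16*u^2 + 196*v^2 + 1).
Assemble K = (LN − M²)/(EG − F²) = 56/(256*u^4 + 6272*u^2*v^2 + 32*u^2 + 38416*v^4 + 392*v^2 + 1). At (u, v) = (-5/2, 3): K = 56/3478225.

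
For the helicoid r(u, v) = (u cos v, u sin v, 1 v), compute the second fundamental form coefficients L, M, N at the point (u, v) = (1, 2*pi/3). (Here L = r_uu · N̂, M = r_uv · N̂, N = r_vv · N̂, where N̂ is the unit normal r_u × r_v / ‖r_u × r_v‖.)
L = 0;  M = -sqrt(2)/2;  N = 0

Compute the unit normal N̂(u, v) = (sin(v)/sqrt(u^2 + 1), -cos(v)/sqrt(u^2 + 1), u/sqrt(u^2 + 1)), and the second partials r_uu, r_uv, r_vv. Take dot products:
  L(u, v) = r_uu · N̂ = 0,
  M(u, v) = r_uv · N̂ = -1/sqrt(u^2 + 1),
  N(u, v) = r_vv · N̂ = 0.
Evaluating at (u, v) = (1, 2*pi/3):
  L = 0, M = -sqrt(2)/2, N = 0.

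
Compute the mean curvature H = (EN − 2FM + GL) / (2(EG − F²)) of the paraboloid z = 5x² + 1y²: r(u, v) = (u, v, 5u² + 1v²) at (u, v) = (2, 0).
H = 406*sqrt(401)/160801

With E = 100*u^2 + 1, F = 20*u*v, G = 4*v^2 + 1, L = 10/sqrt(100*u^2 + 4*v^2 + 1), M = 0, N = 2/sqrt(100*u^2 + 4*v^2 + 1), assemble
  H = (EN − 2FM + GL) / (2(EG − F²)) = 2*(50*u^2 + 10*v^2 + 3)/(100*u^2 + 4*v^2 + 1)^(3/2).
At (u, v) = (2, 0): H = 406*sqrt(401)/160801.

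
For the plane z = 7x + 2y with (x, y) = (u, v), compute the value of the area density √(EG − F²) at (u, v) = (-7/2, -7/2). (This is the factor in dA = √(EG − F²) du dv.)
√(EG − F²)|_{(-7/2, -7/2)} = 3*sqrt(6)

E = 50, F = 14, G = 5, so EG − F² = 54. Taking the positive square root: √(EG − F²) = 3*sqrt(6). At (u, v) = (-7/2, -7/2): 3*sqrt(6).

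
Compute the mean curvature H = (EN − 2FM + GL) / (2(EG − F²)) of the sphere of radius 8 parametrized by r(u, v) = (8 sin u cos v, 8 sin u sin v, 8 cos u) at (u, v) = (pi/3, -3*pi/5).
H = -1/8

With E = 64, F = 0, G = 64*sin(u)^2, L = -8*sin(u)/Abs(sin(u)), M = 0, N = -8*sin(u)^3/Abs(sin(u)), assemble
  H = (EN − 2FM + GL) / (2(EG − F²)) = -sin(u)/(8*Abs(sin(u))).
At (u, v) = (pi/3, -3*pi/5): H = -1/8.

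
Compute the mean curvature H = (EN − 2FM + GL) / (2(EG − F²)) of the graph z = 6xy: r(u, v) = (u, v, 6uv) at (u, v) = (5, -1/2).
H = 27*sqrt(910)/41405

With E = 36*v^2 + 1, F = 36*u*v, G = 36*u^2 + 1, L = 0, M = 6/sqrt(36*u^2 + 36*v^2 + 1), N = 0, assemble
  H = (EN − 2FM + GL) / (2(EG − F²)) = -216*u*v/(36*u^2 + 36*v^2 + 1)^(3/2).
At (u, v) = (5, -1/2): H = 27*sqrt(910)/41405.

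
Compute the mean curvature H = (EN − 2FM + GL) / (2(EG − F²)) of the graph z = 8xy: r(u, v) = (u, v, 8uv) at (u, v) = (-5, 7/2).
H = 1792*sqrt(265)/379215

With E = 64*v^2 + 1, F = 64*u*v, G = 64*u^2 + 1, L = 0, M = 8/sqrt(64*u^2 + 64*v^2 + 1), N = 0, assemble
  H = (EN − 2FM + GL) / (2(EG − F²)) = -512*u*v/(64*u^2 + 64*v^2 + 1)^(3/2).
At (u, v) = (-5, 7/2): H = 1792*sqrt(265)/379215.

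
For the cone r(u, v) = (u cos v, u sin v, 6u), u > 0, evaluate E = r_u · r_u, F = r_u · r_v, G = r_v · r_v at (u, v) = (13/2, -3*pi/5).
E = 37;  F = 0;  G = 169/4

Partials: r_u = (cos(v), sin(v), 6), r_v = (-u*sin(v), u*cos(v), 0). As functions of (u, v):
  E = r_u · r_u = 37,
  F = r_u · r_v = 0,
  G = r_v · r_v = u^2.
Evaluating at (u, v) = (13/2, -3*pi/5): E = 37, F = 0, G = 169/4.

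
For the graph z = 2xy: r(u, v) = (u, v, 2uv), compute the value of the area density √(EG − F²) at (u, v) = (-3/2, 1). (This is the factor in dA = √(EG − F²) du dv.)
√(EG − F²)|_{(-3/2, 1)} = sqrt(14)

E = 4*v^2 + 1, F = 4*u*v, G = 4*u^2 + 1, so EG − F² = 4*u^2 + 4*v^2 + 1. Taking the positive square root: √(EG − F²) = sqrt(4*u^2 + 4*v^2 + 1). At (u, v) = (-3/2, 1): sqrt(14).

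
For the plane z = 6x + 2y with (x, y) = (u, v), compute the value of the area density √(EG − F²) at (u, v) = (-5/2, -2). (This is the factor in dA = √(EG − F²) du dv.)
√(EG − F²)|_{(-5/2, -2)} = sqrt(41)

E = 37, F = 12, G = 5, so EG − F² = 41. Taking the positive square root: √(EG − F²) = sqrt(41). At (u, v) = (-5/2, -2): sqrt(41).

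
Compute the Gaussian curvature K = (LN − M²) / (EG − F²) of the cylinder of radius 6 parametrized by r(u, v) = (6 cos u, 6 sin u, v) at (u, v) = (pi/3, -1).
K = 0

Coefficients of the first fundamental form: E = 36, F = 0, G = 1.
Coefficients of the second fundamental form: L = -6, M = 0, N = 0.
Assemble K = (LN − M²)/(EG − F²) = 0. At (u, v) = (pi/3, -1): K = 0.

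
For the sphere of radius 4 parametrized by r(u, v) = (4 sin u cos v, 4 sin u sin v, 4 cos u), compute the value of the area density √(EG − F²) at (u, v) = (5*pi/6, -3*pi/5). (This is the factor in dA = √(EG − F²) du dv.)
√(EG − F²)|_{(5*pi/6, -3*pi/5)} = 8

E = 16, F = 0, G = 16*sin(u)^2, so EG − F² = 256*sin(u)^2. Taking the positive square root: √(EG − F²) = 16*Abs(sin(u)). At (u, v) = (5*pi/6, -3*pi/5): 8.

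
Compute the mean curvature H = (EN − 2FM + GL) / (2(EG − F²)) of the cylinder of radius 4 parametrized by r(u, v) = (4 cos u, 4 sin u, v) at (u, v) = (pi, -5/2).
H = -1/8

With E = 16, F = 0, G = 1, L = -4, M = 0, N = 0, assemble
  H = (EN − 2FM + GL) / (2(EG − F²)) = -1/8.
At (u, v) = (pi, -5/2): H = -1/8.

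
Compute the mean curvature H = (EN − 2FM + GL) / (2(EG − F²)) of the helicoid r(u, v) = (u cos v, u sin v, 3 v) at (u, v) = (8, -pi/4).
H = 0

With E = 1, F = 0, G = u^2 + 9, L = 0, M = -3/sqrt(u^2 + 9), N = 0, assemble
  H = (EN − 2FM + GL) / (2(EG − F²)) = 0.
At (u, v) = (8, -pi/4): H = 0.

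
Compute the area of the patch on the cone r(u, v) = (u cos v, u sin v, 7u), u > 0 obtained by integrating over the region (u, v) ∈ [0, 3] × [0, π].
Area = 45*sqrt(2)*pi/2

Area = ∫∫ √(EG − F²) du dv with √(EG − F²) = 5*sqrt(2)*Abs(u). Integrating over [0, 3] × [0, π] gives 45*sqrt(2)*pi/2.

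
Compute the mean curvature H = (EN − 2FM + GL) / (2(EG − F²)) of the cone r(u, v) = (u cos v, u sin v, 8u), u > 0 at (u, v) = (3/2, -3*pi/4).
H = 8*sqrt(65)/195

With E = 65, F = 0, G = u^2, L = 0, M = 0, N = 8*sqrt(65)*u^2/(65*Abs(u)), assemble
  H = (EN − 2FM + GL) / (2(EG − F²)) = 4*sqrt(65)/(65*Abs(u)).
At (u, v) = (3/2, -3*pi/4): H = 8*sqrt(65)/195.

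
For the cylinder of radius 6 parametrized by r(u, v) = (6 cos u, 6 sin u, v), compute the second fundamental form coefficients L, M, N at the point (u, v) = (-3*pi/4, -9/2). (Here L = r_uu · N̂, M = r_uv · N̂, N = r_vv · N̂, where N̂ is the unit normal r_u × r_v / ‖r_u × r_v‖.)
L = -6;  M = 0;  N = 0

Compute the unit normal N̂(u, v) = (cos(u), sin(u), 0), and the second partials r_uu, r_uv, r_vv. Take dot products:
  L(u, v) = r_uu · N̂ = -6,
  M(u, v) = r_uv · N̂ = 0,
  N(u, v) = r_vv · N̂ = 0.
Evaluating at (u, v) = (-3*pi/4, -9/2):
  L = -6, M = 0, N = 0.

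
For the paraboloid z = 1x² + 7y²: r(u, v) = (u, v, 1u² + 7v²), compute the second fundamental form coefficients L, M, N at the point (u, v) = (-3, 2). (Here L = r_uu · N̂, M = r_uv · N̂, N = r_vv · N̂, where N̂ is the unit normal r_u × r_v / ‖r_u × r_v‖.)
L = 2*sqrt(821)/821;  M = 0;  N = 14*sqrt(821)/821

Compute the unit normal N̂(u, v) = (-2*u/sqrt(4*u^2 + 196*v^2 + 1), -14*v/sqrt(4*u^2 + 196*v^2 + 1), 1/sqrt(4*u^2 + 196*v^2 + 1)), and the second partials r_uu, r_uv, r_vv. Take dot products:
  L(u, v) = r_uu · N̂ = 2/sqrt(4*u^2 + 196*v^2 + 1),
  M(u, v) = r_uv · N̂ = 0,
  N(u, v) = r_vv · N̂ = 14/sqrt(4*u^2 + 196*v^2 + 1).
Evaluating at (u, v) = (-3, 2):
  L = 2*sqrt(821)/821, M = 0, N = 14*sqrt(821)/821.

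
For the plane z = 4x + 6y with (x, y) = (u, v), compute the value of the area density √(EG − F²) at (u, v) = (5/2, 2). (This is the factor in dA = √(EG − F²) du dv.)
√(EG − F²)|_{(5/2, 2)} = sqrt(53)

E = 17, F = 24, G = 37, so EG − F² = 53. Taking the positive square root: √(EG − F²) = sqrt(53). At (u, v) = (5/2, 2): sqrt(53).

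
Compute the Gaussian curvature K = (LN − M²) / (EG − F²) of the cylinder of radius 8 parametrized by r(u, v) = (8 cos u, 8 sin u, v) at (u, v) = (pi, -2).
K = 0

Coefficients of the first fundamental form: E = 64, F = 0, G = 1.
Coefficients of the second fundamental form: L = -8, M = 0, N = 0.
Assemble K = (LN − M²)/(EG − F²) = 0. At (u, v) = (pi, -2): K = 0.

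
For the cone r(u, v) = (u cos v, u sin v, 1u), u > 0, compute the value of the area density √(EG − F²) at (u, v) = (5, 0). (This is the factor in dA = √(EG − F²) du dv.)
√(EG − F²)|_{(5, 0)} = 5*sqrt(2)

E = 2, F = 0, G = u^2, so EG − F² = 2*u^2. Taking the positive square root: √(EG − F²) = sqrt(2)*Abs(u). At (u, v) = (5, 0): 5*sqrt(2).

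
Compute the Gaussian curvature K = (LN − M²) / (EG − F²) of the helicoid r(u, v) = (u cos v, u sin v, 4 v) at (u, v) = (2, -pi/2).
K = -1/25

Coefficients of the first fundamental form: E = 1, F = 0, G = u^2 + 16.
Coefficients of the second fundamental form: L = 0, M = -4/sqrt(u^2 + 16), N = 0.
Assemble K = (LN − M²)/(EG − F²) = -16/(u^2 + 16)^2. At (u, v) = (2, -pi/2): K = -1/25.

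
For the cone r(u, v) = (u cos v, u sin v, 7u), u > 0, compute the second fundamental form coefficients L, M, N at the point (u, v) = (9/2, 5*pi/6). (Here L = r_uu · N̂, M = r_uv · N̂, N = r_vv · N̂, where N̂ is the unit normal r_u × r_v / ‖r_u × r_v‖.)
L = 0;  M = 0;  N = 63*sqrt(2)/20

Compute the unit normal N̂(u, v) = (-7*sqrt(2)*u*cos(v)/(10*Abs(u)), -7*sqrt(2)*u*sin(v)/(10*Abs(u)), sqrt(2)*u/(10*Abs(u))), and the second partials r_uu, r_uv, r_vv. Take dot products:
  L(u, v) = r_uu · N̂ = 0,
  M(u, v) = r_uv · N̂ = 0,
  N(u, v) = r_vv · N̂ = 7*sqrt(2)*u^2/(10*Abs(u)).
Evaluating at (u, v) = (9/2, 5*pi/6):
  L = 0, M = 0, N = 63*sqrt(2)/20.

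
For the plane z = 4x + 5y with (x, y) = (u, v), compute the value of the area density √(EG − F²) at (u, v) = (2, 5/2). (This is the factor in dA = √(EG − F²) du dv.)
√(EG − F²)|_{(2, 5/2)} = sqrt(42)

E = 17, F = 20, G = 26, so EG − F² = 42. Taking the positive square root: √(EG − F²) = sqrt(42). At (u, v) = (2, 5/2): sqrt(42).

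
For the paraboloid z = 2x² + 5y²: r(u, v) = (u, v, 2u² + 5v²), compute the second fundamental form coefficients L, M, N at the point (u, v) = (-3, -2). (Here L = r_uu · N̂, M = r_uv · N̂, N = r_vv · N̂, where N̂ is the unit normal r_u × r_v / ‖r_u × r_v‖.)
L = 4*sqrt(545)/545;  M = 0;  N = 2*sqrt(545)/109

Compute the unit normal N̂(u, v) = (-4*u/sqrt(16*u^2 + 100*v^2 + 1), -10*v/sqrt(16*u^2 + 100*v^2 + 1), 1/sqrt(16*u^2 + 100*v^2 + 1)), and the second partials r_uu, r_uv, r_vv. Take dot products:
  L(u, v) = r_uu · N̂ = 4/sqrt(16*u^2 + 100*v^2 + 1),
  M(u, v) = r_uv · N̂ = 0,
  N(u, v) = r_vv · N̂ = 10/sqrt(16*u^2 + 100*v^2 + 1).
Evaluating at (u, v) = (-3, -2):
  L = 4*sqrt(545)/545, M = 0, N = 2*sqrt(545)/109.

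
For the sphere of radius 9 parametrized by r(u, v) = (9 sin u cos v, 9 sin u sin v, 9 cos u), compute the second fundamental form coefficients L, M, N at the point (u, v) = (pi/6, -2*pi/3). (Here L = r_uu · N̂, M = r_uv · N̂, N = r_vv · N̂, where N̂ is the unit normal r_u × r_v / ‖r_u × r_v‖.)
L = -9;  M = 0;  N = -9/4

Compute the unit normal N̂(u, v) = (sin(u)^2*cos(v)/Abs(sin(u)), sin(u)^2*sin(v)/Abs(sin(u)), sin(2*u)/(2*Abs(sin(u)))), and the second partials r_uu, r_uv, r_vv. Take dot products:
  L(u, v) = r_uu · N̂ = -9*sin(u)/Abs(sin(u)),
  M(u, v) = r_uv · N̂ = 0,
  N(u, v) = r_vv · N̂ = -9*sin(u)^3/Abs(sin(u)).
Evaluating at (u, v) = (pi/6, -2*pi/3):
  L = -9, M = 0, N = -9/4.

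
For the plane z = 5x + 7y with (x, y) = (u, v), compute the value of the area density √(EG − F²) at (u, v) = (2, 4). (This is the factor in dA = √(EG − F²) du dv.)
√(EG − F²)|_{(2, 4)} = 5*sqrt(3)

E = 26, F = 35, G = 50, so EG − F² = 75. Taking the positive square root: √(EG − F²) = 5*sqrt(3). At (u, v) = (2, 4): 5*sqrt(3).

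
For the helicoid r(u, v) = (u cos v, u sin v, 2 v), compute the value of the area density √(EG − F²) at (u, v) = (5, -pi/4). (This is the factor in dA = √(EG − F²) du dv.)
√(EG − F²)|_{(5, -pi/4)} = sqrt(29)

E = 1, F = 0, G = u^2 + 4, so EG − F² = u^2 + 4. Taking the positive square root: √(EG − F²) = sqrt(u^2 + 4). At (u, v) = (5, -pi/4): sqrt(29).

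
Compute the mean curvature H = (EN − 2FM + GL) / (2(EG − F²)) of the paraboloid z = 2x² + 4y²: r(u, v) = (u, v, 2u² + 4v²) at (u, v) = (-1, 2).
H = 194*sqrt(273)/24843

With E = 16*u^2 + 1, F = 32*u*v, G = 64*v^2 + 1, L = 4/sqrt(16*u^2 + 64*v^2 + 1), M = 0, N = 8/sqrt(16*u^2 + 64*v^2 + 1), assemble
  H = (EN − 2FM + GL) / (2(EG − F²)) = 2*(32*u^2 + 64*v^2 + 3)/(16*u^2 + 64*v^2 + 1)^(3/2).
At (u, v) = (-1, 2): H = 194*sqrt(273)/24843.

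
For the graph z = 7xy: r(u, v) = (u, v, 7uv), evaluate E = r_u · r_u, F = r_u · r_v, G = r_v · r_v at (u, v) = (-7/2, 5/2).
E = 1229/4;  F = -1715/4;  G = 2405/4

Partials: r_u = (1, 0, 7*v), r_v = (0, 1, 7*u). As functions of (u, v):
  E = r_u · r_u = 49*v^2 + 1,
  F = r_u · r_v = 49*u*v,
  G = r_v · r_v = 49*u^2 + 1.
Evaluating at (u, v) = (-7/2, 5/2): E = 1229/4, F = -1715/4, G = 2405/4.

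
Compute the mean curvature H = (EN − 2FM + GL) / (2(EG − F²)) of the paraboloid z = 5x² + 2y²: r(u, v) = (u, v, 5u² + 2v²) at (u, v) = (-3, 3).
H = 7*sqrt(1045)/3025

With E = 100*u^2 + 1, F = 40*u*v, G = 16*v^2 + 1, L = 10/sqrt(100*u^2 + 16*v^2 + 1), M = 0, N = 4/sqrt(100*u^2 + 16*v^2 + 1), assemble
  H = (EN − 2FM + GL) / (2(EG − F²)) = (200*u^2 + 80*v^2 + 7)/(100*u^2 + 16*v^2 + 1)^(3/2).
At (u, v) = (-3, 3): H = 7*sqrt(1045)/3025.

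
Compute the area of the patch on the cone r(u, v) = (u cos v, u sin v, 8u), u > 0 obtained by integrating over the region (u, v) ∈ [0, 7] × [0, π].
Area = 49*sqrt(65)*pi/2

Area = ∫∫ √(EG − F²) du dv with √(EG − F²) = sqrt(65)*Abs(u). Integrating over [0, 7] × [0, π] gives 49*sqrt(65)*pi/2.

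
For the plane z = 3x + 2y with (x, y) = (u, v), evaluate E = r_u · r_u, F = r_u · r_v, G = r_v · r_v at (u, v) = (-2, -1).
E = 10;  F = 6;  G = 5

Partials: r_u = (1, 0, 3), r_v = (0, 1, 2). As functions of (u, v):
  E = r_u · r_u = 10,
  F = r_u · r_v = 6,
  G = r_v · r_v = 5.
Evaluating at (u, v) = (-2, -1): E = 10, F = 6, G = 5.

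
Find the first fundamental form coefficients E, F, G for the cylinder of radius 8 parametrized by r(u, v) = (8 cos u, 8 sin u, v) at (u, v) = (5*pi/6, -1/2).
E = 64;  F = 0;  G = 1

Partials: r_u = (-8*sin(u), 8*cos(u), 0), r_v = (0, 0, 1). As functions of (u, v):
  E = r_u · r_u = 64,
  F = r_u · r_v = 0,
  G = r_v · r_v = 1.
Evaluating at (u, v) = (5*pi/6, -1/2): E = 64, F = 0, G = 1.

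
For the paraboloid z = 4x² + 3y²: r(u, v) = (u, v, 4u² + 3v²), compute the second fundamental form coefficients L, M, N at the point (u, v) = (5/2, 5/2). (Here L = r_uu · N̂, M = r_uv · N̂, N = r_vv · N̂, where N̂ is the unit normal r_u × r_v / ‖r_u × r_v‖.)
L = 4*sqrt(626)/313;  M = 0;  N = 3*sqrt(626)/313

Compute the unit normal N̂(u, v) = (-8*u/sqrt(64*u^2 + 36*v^2 + 1), -6*v/sqrt(64*u^2 + 36*v^2 + 1), 1/sqrt(64*u^2 + 36*v^2 + 1)), and the second partials r_uu, r_uv, r_vv. Take dot products:
  L(u, v) = r_uu · N̂ = 8/sqrt(64*u^2 + 36*v^2 + 1),
  M(u, v) = r_uv · N̂ = 0,
  N(u, v) = r_vv · N̂ = 6/sqrt(64*u^2 + 36*v^2 + 1).
Evaluating at (u, v) = (5/2, 5/2):
  L = 4*sqrt(626)/313, M = 0, N = 3*sqrt(626)/313.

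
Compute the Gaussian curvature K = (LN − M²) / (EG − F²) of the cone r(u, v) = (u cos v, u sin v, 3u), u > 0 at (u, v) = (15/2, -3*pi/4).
K = 0

Coefficients of the first fundamental form: E = 10, F = 0, G = u^2.
Coefficients of the second fundamental form: L = 0, M = 0, N = 3*sqrt(10)*u^2/(10*Abs(u)).
Assemble K = (LN − M²)/(EG − F²) = 0. At (u, v) = (15/2, -3*pi/4): K = 0.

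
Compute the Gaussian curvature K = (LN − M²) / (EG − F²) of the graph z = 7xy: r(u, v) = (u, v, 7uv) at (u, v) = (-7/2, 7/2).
K = -196/5774409

Coefficients of the first fundamental form: E = 49*v^2 + 1, F = 49*u*v, G = 49*u^2 + 1.
Coefficients of the second fundamental form: L = 0, M = 7/sqrt(49*u^2 + 49*v^2 + 1), N = 0.
Assemble K = (LN − M²)/(EG − F²) = -49/(2401*u^4 + 4802*u^2*v^2 + 98*u^2 + 2401*v^4 + 98*v^2 + 1). At (u, v) = (-7/2, 7/2): K = -196/5774409.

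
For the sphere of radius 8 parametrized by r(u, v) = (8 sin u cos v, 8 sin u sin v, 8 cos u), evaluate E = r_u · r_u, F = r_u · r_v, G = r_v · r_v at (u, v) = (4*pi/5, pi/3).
E = 64;  F = 0;  G = 40 - 8*sqrt(5)

Partials: r_u = (8*cos(u)*cos(v), 8*sin(v)*cos(u), -8*sin(u)), r_v = (-8*sin(u)*sin(v), 8*sin(u)*cos(v), 0). As functions of (u, v):
  E = r_u · r_u = 64,
  F = r_u · r_v = 0,
  G = r_v · r_v = 64*sin(u)^2.
Evaluating at (u, v) = (4*pi/5, pi/3): E = 64, F = 0, G = 40 - 8*sqrt(5).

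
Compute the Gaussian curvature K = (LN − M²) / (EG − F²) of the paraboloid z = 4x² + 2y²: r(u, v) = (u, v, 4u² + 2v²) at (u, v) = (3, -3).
K = 32/519841

Coefficients of the first fundamental form: E = 64*u^2 + 1, F = 32*u*v, G = 16*v^2 + 1.
Coefficients of the second fundamental form: L = 8/sqrt(64*u^2 + 16*v^2 + 1), M = 0, N = 4/sqrt(64*u^2 + 16*v^2 + 1).
Assemble K = (LN − M²)/(EG − F²) = 32/(4096*u^4 + 2048*u^2*v^2 + 128*u^2 + 256*v^4 + 32*v^2 + 1). At (u, v) = (3, -3): K = 32/519841.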